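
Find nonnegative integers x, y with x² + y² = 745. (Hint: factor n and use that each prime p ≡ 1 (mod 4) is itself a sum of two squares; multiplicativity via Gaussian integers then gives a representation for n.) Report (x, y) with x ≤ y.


Step 1: Factor n = 745 = 5 · 149.
Step 2: Check the mod-4 condition on each prime factor: 5 ≡ 1 (mod 4), exponent 1; 149 ≡ 1 (mod 4), exponent 1.
All primes ≡ 3 (mod 4) appear to even exponent (or don't appear), so by the two-squares theorem n IS expressible as a sum of two squares.
Step 3: Build a representation. Here n = 5 · 149 is a product of primes ≡ 1 (mod 4). Each prime p ≡ 1 (mod 4) is itself a sum of two squares; find a² by testing p − a² for a perfect square:
  5: 5 − 1² = 4 = 2² ⇒ 5 = 1² + 2².
  149: 149 − 1² = 148, 149 − 2² = 145, 149 − 3² = 140, 149 − 4² = 133, 149 − 5² = 124, 149 − 6² = 113, 149 − 7² = 100 = 10² ⇒ 149 = 7² + 10².
  Combine using the Brahmagupta–Fibonacci identity (a² + b²)(c² + d²) = (ac − bd)² + (ad + bc)² = (ac + bd)² + (ad − bc)²:
  5 · 149 = 745: from (1² + 2²)(7² + 10²), take (1·7 − 2·10, 1·10 + 2·7) = (7 − 20, 10 + 14) = (-13, 24); dropping signs (only squares matter) gives (13, 24); check 13² + 24² = 169 + 576 = 745 ✓.
Step 4: Order so x ≤ y and verify: 13² + 24² = 169 + 576 = 745 = n. ✓

n = 745 = 13² + 24² (one valid representation with x ≤ y).


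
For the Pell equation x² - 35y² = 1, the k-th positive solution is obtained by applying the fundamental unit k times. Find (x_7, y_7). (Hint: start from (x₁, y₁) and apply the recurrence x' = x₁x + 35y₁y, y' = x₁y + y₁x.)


Step 1: Find the fundamental solution (x₁, y₁) of x² - 35y² = 1.
  Expand √35 as a continued fraction. a₀ = ⌊√35⌋ = 5; iterate m_{k+1} = d_k·a_k − m_k, d_{k+1} = (35 − m_{k+1}²)/d_k, a_{k+1} = ⌊(a₀ + m_{k+1})/d_{k+1}⌋ (starting m₀ = 0, d₀ = 1), with convergents p_k = a_k·p_{k-1} + p_{k-2}, q_k = a_k·q_{k-1} + q_{k-2} (p₋₁ = 1, q₋₁ = 0):
  k = 0: a₀ = 5; p₀/q₀ = 5/1; p₀² − 35·q₀² = 25 − 35 = -10.
  k = 1: m = 5, d = 10, a = ⌊(5 + 5)/10⌋ = 1; p/q = (1·5 + 1)/(1·1 + 0) = 6/1; p² − 35·q² = 36 − 35 = 1.
  The first convergent with p² − 35·q² = 1 gives the fundamental solution (x₁, y₁) = (6, 1).
Step 2: Apply the recurrence (x_{n+1}, y_{n+1}) = (x₁x_n + 35y₁y_n, x₁y_n + y₁x_n) repeatedly.
  From (x_1, y_1) = (6, 1): x_2 = 6·6 + 35·1·1 = 71; y_2 = 6·1 + 1·6 = 12.
  From (x_2, y_2) = (71, 12): x_3 = 6·71 + 35·1·12 = 846; y_3 = 6·12 + 1·71 = 143.
  From (x_3, y_3) = (846, 143): x_4 = 6·846 + 35·1·143 = 10081; y_4 = 6·143 + 1·846 = 1704.
  From (x_4, y_4) = (10081, 1704): x_5 = 6·10081 + 35·1·1704 = 120126; y_5 = 6·1704 + 1·10081 = 20305.
  From (x_5, y_5) = (120126, 20305): x_6 = 6·120126 + 35·1·20305 = 1431431; y_6 = 6·20305 + 1·120126 = 241956.
  From (x_6, y_6) = (1431431, 241956): x_7 = 6·1431431 + 35·1·241956 = 17057046; y_7 = 6·241956 + 1·1431431 = 2883167.
Step 3: Verify x_7² - 35·y_7² = 290942818246116 - 290942818246115 = 1 (should be 1). ✓

(x_1, y_1) = (6, 1); (x_7, y_7) = (17057046, 2883167).


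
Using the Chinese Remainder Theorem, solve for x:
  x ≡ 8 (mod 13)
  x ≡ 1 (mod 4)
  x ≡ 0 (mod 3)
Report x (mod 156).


Moduli 13, 4, 3 are pairwise coprime; by CRT there is a unique solution modulo M = 13 · 4 · 3 = 156.
Solve pairwise, accumulating the modulus:
  Start with x ≡ 8 (mod 13).
  Combine with x ≡ 1 (mod 4): since gcd(13, 4) = 1, we get a unique residue mod 52.
    Write x = 8 + 13·t and substitute into x ≡ 1 (mod 4): 13·t ≡ 1 − 8 = -7 (mod 4).
    Reduce coefficients mod 4: 1·t ≡ 1 (mod 4).
    So t ≡ 1 (mod 4).
    Then x = 8 + 13·1 = 21, valid modulo lcm(13, 4) = 52: x ≡ 21 (mod 52).
  Combine with x ≡ 0 (mod 3): since gcd(52, 3) = 1, we get a unique residue mod 156.
    Write x = 21 + 52·t and substitute into x ≡ 0 (mod 3): 52·t ≡ 0 − 21 = -21 (mod 3).
    Reduce coefficients mod 3: 1·t ≡ 0 (mod 3).
    So t ≡ 0 (mod 3).
    Then x = 21 + 52·0 = 21, valid modulo lcm(52, 3) = 156: x ≡ 21 (mod 156).
Verify: 21 mod 13 = 8 ✓, 21 mod 4 = 1 ✓, 21 mod 3 = 0 ✓.

x ≡ 21 (mod 156).


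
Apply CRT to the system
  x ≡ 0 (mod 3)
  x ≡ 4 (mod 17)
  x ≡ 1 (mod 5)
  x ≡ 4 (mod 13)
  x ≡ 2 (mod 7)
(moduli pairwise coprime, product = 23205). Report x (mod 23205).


Product of moduli M = 3 · 17 · 5 · 13 · 7 = 23205.
Merge one congruence at a time:
  Start: x ≡ 0 (mod 3).
  Combine with x ≡ 4 (mod 17); new modulus lcm = 51.
    Write x = 0 + 3·t and substitute into x ≡ 4 (mod 17): 3·t ≡ 4 − 0 = 4 (mod 17).
    The inverse of 3 mod 17 is 6 (since 3·6 = 18 = 1·17 + 1), so t ≡ 6·4 = 24 ≡ 7 (mod 17).
    Then x = 0 + 3·7 = 21, valid modulo lcm(3, 17) = 51: x ≡ 21 (mod 51).
  Combine with x ≡ 1 (mod 5); new modulus lcm = 255.
    Write x = 21 + 51·t and substitute into x ≡ 1 (mod 5): 51·t ≡ 1 − 21 = -20 (mod 5).
    Reduce coefficients mod 5: 1·t ≡ 0 (mod 5).
    So t ≡ 0 (mod 5).
    Then x = 21 + 51·0 = 21, valid modulo lcm(51, 5) = 255: x ≡ 21 (mod 255).
  Combine with x ≡ 4 (mod 13); new modulus lcm = 3315.
    Write x = 21 + 255·t and substitute into x ≡ 4 (mod 13): 255·t ≡ 4 − 21 = -17 (mod 13).
    Reduce coefficients mod 13: 8·t ≡ 9 (mod 13).
    The inverse of 8 mod 13 is 5 (since 8·5 = 40 = 3·13 + 1), so t ≡ 5·9 = 45 ≡ 6 (mod 13).
    Then x = 21 + 255·6 = 1551, valid modulo lcm(255, 13) = 3315: x ≡ 1551 (mod 3315).
  Combine with x ≡ 2 (mod 7); new modulus lcm = 23205.
    Write x = 1551 + 3315·t and substitute into x ≡ 2 (mod 7): 3315·t ≡ 2 − 1551 = -1549 (mod 7).
    Reduce coefficients mod 7: 4·t ≡ 5 (mod 7).
    The inverse of 4 mod 7 is 2 (since 4·2 = 8 = 1·7 + 1), so t ≡ 2·5 = 10 ≡ 3 (mod 7).
    Then x = 1551 + 3315·3 = 11496, valid modulo lcm(3315, 7) = 23205: x ≡ 11496 (mod 23205).
Verify against each original: 11496 mod 3 = 0, 11496 mod 17 = 4, 11496 mod 5 = 1, 11496 mod 13 = 4, 11496 mod 7 = 2.

x ≡ 11496 (mod 23205).


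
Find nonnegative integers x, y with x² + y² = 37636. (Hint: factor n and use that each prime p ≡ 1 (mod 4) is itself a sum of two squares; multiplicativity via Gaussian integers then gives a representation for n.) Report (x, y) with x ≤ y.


Step 1: Factor n = 37636 = 2^2 · 97^2.
Step 2: Check the mod-4 condition on each prime factor: 2 = 2 (special); 97 ≡ 1 (mod 4), exponent 2.
All primes ≡ 3 (mod 4) appear to even exponent (or don't appear), so by the two-squares theorem n IS expressible as a sum of two squares.
Step 3: Build a representation. Group n = k² · m with k = 2 and m = 97 · 97 = 9409 (a product of primes ≡ 1 (mod 4)); a representation of m scales to one of n via (k·x)² + (k·y)² = k²(x² + y²). Each prime p ≡ 1 (mod 4) is itself a sum of two squares; find a² by testing p − a² for a perfect square:
  97: 97 − 1² = 96, 97 − 2² = 93, 97 − 3² = 88, 97 − 4² = 81 = 9² ⇒ 97 = 4² + 9².
  Combine using the Brahmagupta–Fibonacci identity (a² + b²)(c² + d²) = (ac − bd)² + (ad + bc)² = (ac + bd)² + (ad − bc)²:
  97 · 97 = 9409: from (4² + 9²)(4² + 9²), take (4·4 − 9·9, 4·9 + 9·4) = (16 − 81, 36 + 36) = (-65, 72); dropping signs (only squares matter) gives (65, 72); check 65² + 72² = 4225 + 5184 = 9409 ✓.
  Scale by k = 2: (2·65, 2·72) = (130, 144).
Step 4: Order so x ≤ y and verify: 130² + 144² = 16900 + 20736 = 37636 = n. ✓

n = 37636 = 130² + 144² (one valid representation with x ≤ y).


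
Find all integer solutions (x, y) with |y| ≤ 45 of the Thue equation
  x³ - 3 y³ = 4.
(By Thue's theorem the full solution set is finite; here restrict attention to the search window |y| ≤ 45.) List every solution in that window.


The equation is x³ - 3y³ = 4. For fixed y, x³ = 3·y³ + 4, so a solution requires the RHS to be a perfect cube.
Strategy: iterate y from -45 to 45, compute RHS = 3·y³ + 4, and check whether it is a (positive or negative) perfect cube.
Check small values of y:
  y = 0: RHS = 4 is not a perfect cube.
  y = 1: RHS = 7 is not a perfect cube.
  y = -1: RHS = 1 = (1)³ ⇒ x = 1 works.
  y = 2: RHS = 28 is not a perfect cube.
  y = -2: RHS = -20 is not a perfect cube.
  y = 3: RHS = 85 is not a perfect cube.
  y = -3: RHS = -77 is not a perfect cube.
Continuing the search up to |y| = 45 finds no further solutions beyond those listed.
Collected solutions: (1, -1).

Solutions (with |y| ≤ 45): (1, -1).


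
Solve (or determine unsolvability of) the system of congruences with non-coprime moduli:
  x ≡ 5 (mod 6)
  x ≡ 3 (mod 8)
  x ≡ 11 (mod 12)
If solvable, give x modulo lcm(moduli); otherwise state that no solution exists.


Moduli 6, 8, 12 are not pairwise coprime, so CRT works modulo lcm(m_i) when all pairwise compatibility conditions hold.
Pairwise compatibility: gcd(m_i, m_j) must divide a_i - a_j for every pair.
Merge one congruence at a time:
  Start: x ≡ 5 (mod 6).
  Combine with x ≡ 3 (mod 8): gcd(6, 8) = 2; 3 - 5 = -2, which IS divisible by 2, so compatible.
    Write x = 5 + 6·t and substitute into x ≡ 3 (mod 8): 6·t ≡ 3 − 5 = -2 (mod 8).
    Divide the congruence (and modulus) by g = 2: 3·t ≡ -1 (mod 4).
    Reduce coefficients mod 4: 3·t ≡ 3 (mod 4).
    The inverse of 3 mod 4 is 3 (since 3·3 = 9 = 2·4 + 1), so t ≡ 3·3 = 9 ≡ 1 (mod 4).
    Then x = 5 + 6·1 = 11, valid modulo lcm(6, 8) = 24: x ≡ 11 (mod 24).
  Combine with x ≡ 11 (mod 12): gcd(24, 12) = 12; 11 - 11 = 0, which IS divisible by 12, so compatible.
    Write x = 11 + 24·t and substitute into x ≡ 11 (mod 12): 24·t ≡ 11 − 11 = 0 (mod 12).
    Divide the congruence (and modulus) by g = 12: 2·t ≡ 0 (mod 1).
    Modulo 1 every t works; take t = 0.
    Then x = 11 + 24·0 = 11, valid modulo lcm(24, 12) = 24: x ≡ 11 (mod 24).
Verify: 11 mod 6 = 5, 11 mod 8 = 3, 11 mod 12 = 11.

x ≡ 11 (mod 24).


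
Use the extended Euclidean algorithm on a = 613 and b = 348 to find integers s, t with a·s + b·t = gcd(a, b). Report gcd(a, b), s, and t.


Euclidean algorithm on (613, 348) — divide until remainder is 0:
  613 = 1 · 348 + 265
  348 = 1 · 265 + 83
  265 = 3 · 83 + 16
  83 = 5 · 16 + 3
  16 = 5 · 3 + 1
  3 = 3 · 1 + 0
gcd(613, 348) = 1.
Track Bezout coefficients alongside the remainders: start with r₀ = 613 = a·1 + b·0 (s = 1, t = 0) and r₁ = 348 = a·0 + b·1 (s = 0, t = 1); each new remainder r_{k+1} = r_{k-1} − q_k·r_k inherits s_{k+1} = s_{k-1} − q_k·s_k, t_{k+1} = t_{k-1} − q_k·t_k, so r_k = a·s_k + b·t_k at every step:
  q = 1: r = 265, s = 1 − 1·0 = 1, t = 0 − 1·1 = -1  (check: 613·1 + 348·(-1) = 265)
  q = 1: r = 83, s = 0 − 1·1 = -1, t = 1 − 1·(-1) = 2  (check: 613·(-1) + 348·2 = 83)
  q = 3: r = 16, s = 1 − 3·(-1) = 4, t = -1 − 3·2 = -7  (check: 613·4 + 348·(-7) = 16)
  q = 5: r = 3, s = -1 − 5·4 = -21, t = 2 − 5·(-7) = 37  (check: 613·(-21) + 348·37 = 3)
  q = 5: r = 1, s = 4 − 5·(-21) = 109, t = -7 − 5·37 = -192  (check: 613·109 + 348·(-192) = 1)
The row with r = 1 (the gcd) gives the Bezout coefficients s = 109, t = -192.
Result: 613 · (109) + 348 · (-192) = 1.

gcd(613, 348) = 1; s = 109, t = -192 (check: 613·109 + 348·(-192) = 1).


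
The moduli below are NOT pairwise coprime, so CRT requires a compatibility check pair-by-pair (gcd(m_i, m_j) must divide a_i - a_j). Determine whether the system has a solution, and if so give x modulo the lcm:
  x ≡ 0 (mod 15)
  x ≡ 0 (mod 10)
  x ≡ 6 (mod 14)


Moduli 15, 10, 14 are not pairwise coprime, so CRT works modulo lcm(m_i) when all pairwise compatibility conditions hold.
Pairwise compatibility: gcd(m_i, m_j) must divide a_i - a_j for every pair.
Merge one congruence at a time:
  Start: x ≡ 0 (mod 15).
  Combine with x ≡ 0 (mod 10): gcd(15, 10) = 5; 0 - 0 = 0, which IS divisible by 5, so compatible.
    Write x = 0 + 15·t and substitute into x ≡ 0 (mod 10): 15·t ≡ 0 − 0 = 0 (mod 10).
    Divide the congruence (and modulus) by g = 5: 3·t ≡ 0 (mod 2).
    Reduce coefficients mod 2: 1·t ≡ 0 (mod 2).
    So t ≡ 0 (mod 2).
    Then x = 0 + 15·0 = 0, valid modulo lcm(15, 10) = 30: x ≡ 0 (mod 30).
  Combine with x ≡ 6 (mod 14): gcd(30, 14) = 2; 6 - 0 = 6, which IS divisible by 2, so compatible.
    Write x = 0 + 30·t and substitute into x ≡ 6 (mod 14): 30·t ≡ 6 − 0 = 6 (mod 14).
    Divide the congruence (and modulus) by g = 2: 15·t ≡ 3 (mod 7).
    Reduce coefficients mod 7: 1·t ≡ 3 (mod 7).
    So t ≡ 3 (mod 7).
    Then x = 0 + 30·3 = 90, valid modulo lcm(30, 14) = 210: x ≡ 90 (mod 210).
Verify: 90 mod 15 = 0, 90 mod 10 = 0, 90 mod 14 = 6.

x ≡ 90 (mod 210).


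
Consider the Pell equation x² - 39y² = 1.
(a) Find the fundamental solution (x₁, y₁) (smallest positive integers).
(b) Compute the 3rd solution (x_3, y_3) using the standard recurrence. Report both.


Step 1: Find the fundamental solution (x₁, y₁) of x² - 39y² = 1.
  Expand √39 as a continued fraction. a₀ = ⌊√39⌋ = 6; iterate m_{k+1} = d_k·a_k − m_k, d_{k+1} = (39 − m_{k+1}²)/d_k, a_{k+1} = ⌊(a₀ + m_{k+1})/d_{k+1}⌋ (starting m₀ = 0, d₀ = 1), with convergents p_k = a_k·p_{k-1} + p_{k-2}, q_k = a_k·q_{k-1} + q_{k-2} (p₋₁ = 1, q₋₁ = 0):
  k = 0: a₀ = 6; p₀/q₀ = 6/1; p₀² − 39·q₀² = 36 − 39 = -3.
  k = 1: m = 6, d = 3, a = ⌊(6 + 6)/3⌋ = 4; p/q = (4·6 + 1)/(4·1 + 0) = 25/4; p² − 39·q² = 625 − 624 = 1.
  The first convergent with p² − 39·q² = 1 gives the fundamental solution (x₁, y₁) = (25, 4).
Step 2: Apply the recurrence (x_{n+1}, y_{n+1}) = (x₁x_n + 39y₁y_n, x₁y_n + y₁x_n) repeatedly.
  From (x_1, y_1) = (25, 4): x_2 = 25·25 + 39·4·4 = 1249; y_2 = 25·4 + 4·25 = 200.
  From (x_2, y_2) = (1249, 200): x_3 = 25·1249 + 39·4·200 = 62425; y_3 = 25·200 + 4·1249 = 9996.
Step 3: Verify x_3² - 39·y_3² = 3896880625 - 3896880624 = 1 (should be 1). ✓

(x_1, y_1) = (25, 4); (x_3, y_3) = (62425, 9996).


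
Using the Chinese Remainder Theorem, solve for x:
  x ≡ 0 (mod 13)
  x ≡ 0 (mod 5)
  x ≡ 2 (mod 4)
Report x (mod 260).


Moduli 13, 5, 4 are pairwise coprime; by CRT there is a unique solution modulo M = 13 · 5 · 4 = 260.
Solve pairwise, accumulating the modulus:
  Start with x ≡ 0 (mod 13).
  Combine with x ≡ 0 (mod 5): since gcd(13, 5) = 1, we get a unique residue mod 65.
    Write x = 0 + 13·t and substitute into x ≡ 0 (mod 5): 13·t ≡ 0 − 0 = 0 (mod 5).
    Reduce coefficients mod 5: 3·t ≡ 0 (mod 5).
    The inverse of 3 mod 5 is 2 (since 3·2 = 6 = 1·5 + 1), so t ≡ 2·0 = 0 ≡ 0 (mod 5).
    Then x = 0 + 13·0 = 0, valid modulo lcm(13, 5) = 65: x ≡ 0 (mod 65).
  Combine with x ≡ 2 (mod 4): since gcd(65, 4) = 1, we get a unique residue mod 260.
    Write x = 0 + 65·t and substitute into x ≡ 2 (mod 4): 65·t ≡ 2 − 0 = 2 (mod 4).
    Reduce coefficients mod 4: 1·t ≡ 2 (mod 4).
    So t ≡ 2 (mod 4).
    Then x = 0 + 65·2 = 130, valid modulo lcm(65, 4) = 260: x ≡ 130 (mod 260).
Verify: 130 mod 13 = 0 ✓, 130 mod 5 = 0 ✓, 130 mod 4 = 2 ✓.

x ≡ 130 (mod 260).


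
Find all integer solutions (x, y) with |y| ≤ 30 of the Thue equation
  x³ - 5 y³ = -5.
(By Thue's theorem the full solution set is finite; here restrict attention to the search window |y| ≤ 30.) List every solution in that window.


The equation is x³ - 5y³ = -5. For fixed y, x³ = 5·y³ − 5, so a solution requires the RHS to be a perfect cube.
Strategy: iterate y from -30 to 30, compute RHS = 5·y³ − 5, and check whether it is a (positive or negative) perfect cube.
Check small values of y:
  y = 0: RHS = -5 is not a perfect cube.
  y = 1: RHS = 0 = (0)³ ⇒ x = 0 works.
  y = -1: RHS = -10 is not a perfect cube.
  y = 2: RHS = 35 is not a perfect cube.
  y = -2: RHS = -45 is not a perfect cube.
  y = 3: RHS = 130 is not a perfect cube.
  y = -3: RHS = -140 is not a perfect cube.
Continuing the search up to |y| = 30 finds no further solutions beyond those listed.
Collected solutions: (0, 1).

Solutions (with |y| ≤ 30): (0, 1).


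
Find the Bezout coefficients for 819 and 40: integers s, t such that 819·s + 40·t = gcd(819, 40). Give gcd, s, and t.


Euclidean algorithm on (819, 40) — divide until remainder is 0:
  819 = 20 · 40 + 19
  40 = 2 · 19 + 2
  19 = 9 · 2 + 1
  2 = 2 · 1 + 0
gcd(819, 40) = 1.
Track Bezout coefficients alongside the remainders: start with r₀ = 819 = a·1 + b·0 (s = 1, t = 0) and r₁ = 40 = a·0 + b·1 (s = 0, t = 1); each new remainder r_{k+1} = r_{k-1} − q_k·r_k inherits s_{k+1} = s_{k-1} − q_k·s_k, t_{k+1} = t_{k-1} − q_k·t_k, so r_k = a·s_k + b·t_k at every step:
  q = 20: r = 19, s = 1 − 20·0 = 1, t = 0 − 20·1 = -20  (check: 819·1 + 40·(-20) = 19)
  q = 2: r = 2, s = 0 − 2·1 = -2, t = 1 − 2·(-20) = 41  (check: 819·(-2) + 40·41 = 2)
  q = 9: r = 1, s = 1 − 9·(-2) = 19, t = -20 − 9·41 = -389  (check: 819·19 + 40·(-389) = 1)
The row with r = 1 (the gcd) gives the Bezout coefficients s = 19, t = -389.
Result: 819 · (19) + 40 · (-389) = 1.

gcd(819, 40) = 1; s = 19, t = -389 (check: 819·19 + 40·(-389) = 1).


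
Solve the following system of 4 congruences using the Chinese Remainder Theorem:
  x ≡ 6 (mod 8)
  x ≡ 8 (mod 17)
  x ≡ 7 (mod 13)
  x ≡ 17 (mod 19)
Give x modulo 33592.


Product of moduli M = 8 · 17 · 13 · 19 = 33592.
Merge one congruence at a time:
  Start: x ≡ 6 (mod 8).
  Combine with x ≡ 8 (mod 17); new modulus lcm = 136.
    Write x = 6 + 8·t and substitute into x ≡ 8 (mod 17): 8·t ≡ 8 − 6 = 2 (mod 17).
    The inverse of 8 mod 17 is 15 (since 8·15 = 120 = 7·17 + 1), so t ≡ 15·2 = 30 ≡ 13 (mod 17).
    Then x = 6 + 8·13 = 110, valid modulo lcm(8, 17) = 136: x ≡ 110 (mod 136).
  Combine with x ≡ 7 (mod 13); new modulus lcm = 1768.
    Write x = 110 + 136·t and substitute into x ≡ 7 (mod 13): 136·t ≡ 7 − 110 = -103 (mod 13).
    Reduce coefficients mod 13: 6·t ≡ 1 (mod 13).
    The inverse of 6 mod 13 is 11 (since 6·11 = 66 = 5·13 + 1), so t ≡ 11·1 = 11 ≡ 11 (mod 13).
    Then x = 110 + 136·11 = 1606, valid modulo lcm(136, 13) = 1768: x ≡ 1606 (mod 1768).
  Combine with x ≡ 17 (mod 19); new modulus lcm = 33592.
    Write x = 1606 + 1768·t and substitute into x ≡ 17 (mod 19): 1768·t ≡ 17 − 1606 = -1589 (mod 19).
    Reduce coefficients mod 19: 1·t ≡ 7 (mod 19).
    So t ≡ 7 (mod 19).
    Then x = 1606 + 1768·7 = 13982, valid modulo lcm(1768, 19) = 33592: x ≡ 13982 (mod 33592).
Verify against each original: 13982 mod 8 = 6, 13982 mod 17 = 8, 13982 mod 13 = 7, 13982 mod 19 = 17.

x ≡ 13982 (mod 33592).


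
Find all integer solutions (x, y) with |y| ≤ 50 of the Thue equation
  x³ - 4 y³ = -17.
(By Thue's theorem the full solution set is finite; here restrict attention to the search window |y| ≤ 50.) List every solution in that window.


The equation is x³ - 4y³ = -17. For fixed y, x³ = 4·y³ − 17, so a solution requires the RHS to be a perfect cube.
Strategy: iterate y from -50 to 50, compute RHS = 4·y³ − 17, and check whether it is a (positive or negative) perfect cube.
Check small values of y:
  y = 0: RHS = -17 is not a perfect cube.
  y = 1: RHS = -13 is not a perfect cube.
  y = -1: RHS = -21 is not a perfect cube.
  y = 2: RHS = 15 is not a perfect cube.
  y = -2: RHS = -49 is not a perfect cube.
  y = 3: RHS = 91 is not a perfect cube.
  y = -3: RHS = -125 = (-5)³ ⇒ x = -5 works.
Continuing the search up to |y| = 50 finds no further solutions beyond those listed.
Collected solutions: (-5, -3).

Solutions (with |y| ≤ 50): (-5, -3).


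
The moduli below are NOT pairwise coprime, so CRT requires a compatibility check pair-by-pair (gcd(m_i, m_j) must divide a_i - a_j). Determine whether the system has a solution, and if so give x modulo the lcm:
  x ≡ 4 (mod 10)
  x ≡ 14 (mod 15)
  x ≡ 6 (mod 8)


Moduli 10, 15, 8 are not pairwise coprime, so CRT works modulo lcm(m_i) when all pairwise compatibility conditions hold.
Pairwise compatibility: gcd(m_i, m_j) must divide a_i - a_j for every pair.
Merge one congruence at a time:
  Start: x ≡ 4 (mod 10).
  Combine with x ≡ 14 (mod 15): gcd(10, 15) = 5; 14 - 4 = 10, which IS divisible by 5, so compatible.
    Write x = 4 + 10·t and substitute into x ≡ 14 (mod 15): 10·t ≡ 14 − 4 = 10 (mod 15).
    Divide the congruence (and modulus) by g = 5: 2·t ≡ 2 (mod 3).
    The inverse of 2 mod 3 is 2 (since 2·2 = 4 = 1·3 + 1), so t ≡ 2·2 = 4 ≡ 1 (mod 3).
    Then x = 4 + 10·1 = 14, valid modulo lcm(10, 15) = 30: x ≡ 14 (mod 30).
  Combine with x ≡ 6 (mod 8): gcd(30, 8) = 2; 6 - 14 = -8, which IS divisible by 2, so compatible.
    Write x = 14 + 30·t and substitute into x ≡ 6 (mod 8): 30·t ≡ 6 − 14 = -8 (mod 8).
    Divide the congruence (and modulus) by g = 2: 15·t ≡ -4 (mod 4).
    Reduce coefficients mod 4: 3·t ≡ 0 (mod 4).
    The inverse of 3 mod 4 is 3 (since 3·3 = 9 = 2·4 + 1), so t ≡ 3·0 = 0 ≡ 0 (mod 4).
    Then x = 14 + 30·0 = 14, valid modulo lcm(30, 8) = 120: x ≡ 14 (mod 120).
Verify: 14 mod 10 = 4, 14 mod 15 = 14, 14 mod 8 = 6.

x ≡ 14 (mod 120).


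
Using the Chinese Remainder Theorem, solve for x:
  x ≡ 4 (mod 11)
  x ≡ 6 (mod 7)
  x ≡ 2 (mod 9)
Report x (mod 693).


Moduli 11, 7, 9 are pairwise coprime; by CRT there is a unique solution modulo M = 11 · 7 · 9 = 693.
Solve pairwise, accumulating the modulus:
  Start with x ≡ 4 (mod 11).
  Combine with x ≡ 6 (mod 7): since gcd(11, 7) = 1, we get a unique residue mod 77.
    Write x = 4 + 11·t and substitute into x ≡ 6 (mod 7): 11·t ≡ 6 − 4 = 2 (mod 7).
    Reduce coefficients mod 7: 4·t ≡ 2 (mod 7).
    The inverse of 4 mod 7 is 2 (since 4·2 = 8 = 1·7 + 1), so t ≡ 2·2 = 4 ≡ 4 (mod 7).
    Then x = 4 + 11·4 = 48, valid modulo lcm(11, 7) = 77: x ≡ 48 (mod 77).
  Combine with x ≡ 2 (mod 9): since gcd(77, 9) = 1, we get a unique residue mod 693.
    Write x = 48 + 77·t and substitute into x ≡ 2 (mod 9): 77·t ≡ 2 − 48 = -46 (mod 9).
    Reduce coefficients mod 9: 5·t ≡ 8 (mod 9).
    The inverse of 5 mod 9 is 2 (since 5·2 = 10 = 1·9 + 1), so t ≡ 2·8 = 16 ≡ 7 (mod 9).
    Then x = 48 + 77·7 = 587, valid modulo lcm(77, 9) = 693: x ≡ 587 (mod 693).
Verify: 587 mod 11 = 4 ✓, 587 mod 7 = 6 ✓, 587 mod 9 = 2 ✓.

x ≡ 587 (mod 693).


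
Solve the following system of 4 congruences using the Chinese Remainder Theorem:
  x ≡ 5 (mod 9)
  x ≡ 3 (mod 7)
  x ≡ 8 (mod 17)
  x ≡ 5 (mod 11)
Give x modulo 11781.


Product of moduli M = 9 · 7 · 17 · 11 = 11781.
Merge one congruence at a time:
  Start: x ≡ 5 (mod 9).
  Combine with x ≡ 3 (mod 7); new modulus lcm = 63.
    Write x = 5 + 9·t and substitute into x ≡ 3 (mod 7): 9·t ≡ 3 − 5 = -2 (mod 7).
    Reduce coefficients mod 7: 2·t ≡ 5 (mod 7).
    The inverse of 2 mod 7 is 4 (since 2·4 = 8 = 1·7 + 1), so t ≡ 4·5 = 20 ≡ 6 (mod 7).
    Then x = 5 + 9·6 = 59, valid modulo lcm(9, 7) = 63: x ≡ 59 (mod 63).
  Combine with x ≡ 8 (mod 17); new modulus lcm = 1071.
    Write x = 59 + 63·t and substitute into x ≡ 8 (mod 17): 63·t ≡ 8 − 59 = -51 (mod 17).
    Reduce coefficients mod 17: 12·t ≡ 0 (mod 17).
    The inverse of 12 mod 17 is 10 (since 12·10 = 120 = 7·17 + 1), so t ≡ 10·0 = 0 ≡ 0 (mod 17).
    Then x = 59 + 63·0 = 59, valid modulo lcm(63, 17) = 1071: x ≡ 59 (mod 1071).
  Combine with x ≡ 5 (mod 11); new modulus lcm = 11781.
    Write x = 59 + 1071·t and substitute into x ≡ 5 (mod 11): 1071·t ≡ 5 − 59 = -54 (mod 11).
    Reduce coefficients mod 11: 4·t ≡ 1 (mod 11).
    The inverse of 4 mod 11 is 3 (since 4·3 = 12 = 1·11 + 1), so t ≡ 3·1 = 3 ≡ 3 (mod 11).
    Then x = 59 + 1071·3 = 3272, valid modulo lcm(1071, 11) = 11781: x ≡ 3272 (mod 11781).
Verify against each original: 3272 mod 9 = 5, 3272 mod 7 = 3, 3272 mod 17 = 8, 3272 mod 11 = 5.

x ≡ 3272 (mod 11781).


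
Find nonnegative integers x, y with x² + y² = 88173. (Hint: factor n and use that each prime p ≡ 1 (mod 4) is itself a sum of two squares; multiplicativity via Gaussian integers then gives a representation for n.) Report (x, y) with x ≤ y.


Step 1: Factor n = 88173 = 3^2 · 97 · 101.
Step 2: Check the mod-4 condition on each prime factor: 3 ≡ 3 (mod 4), exponent 2 (must be even); 97 ≡ 1 (mod 4), exponent 1; 101 ≡ 1 (mod 4), exponent 1.
All primes ≡ 3 (mod 4) appear to even exponent (or don't appear), so by the two-squares theorem n IS expressible as a sum of two squares.
Step 3: Build a representation. Group n = k² · m with k = 3 and m = 97 · 101 = 9797 (a product of primes ≡ 1 (mod 4)); a representation of m scales to one of n via (k·x)² + (k·y)² = k²(x² + y²). Each prime p ≡ 1 (mod 4) is itself a sum of two squares; find a² by testing p − a² for a perfect square:
  97: 97 − 1² = 96, 97 − 2² = 93, 97 − 3² = 88, 97 − 4² = 81 = 9² ⇒ 97 = 4² + 9².
  101: 101 − 1² = 100 = 10² ⇒ 101 = 1² + 10².
  Combine using the Brahmagupta–Fibonacci identity (a² + b²)(c² + d²) = (ac − bd)² + (ad + bc)² = (ac + bd)² + (ad − bc)²:
  97 · 101 = 9797: from (4² + 9²)(1² + 10²), take (4·1 − 9·10, 4·10 + 9·1) = (4 − 90, 40 + 9) = (-86, 49); dropping signs (only squares matter) gives (86, 49); check 86² + 49² = 7396 + 2401 = 9797 ✓.
  Scale by k = 3: (3·86, 3·49) = (258, 147).
Step 4: Order so x ≤ y and verify: 147² + 258² = 21609 + 66564 = 88173 = n. ✓

n = 88173 = 147² + 258² (one valid representation with x ≤ y).


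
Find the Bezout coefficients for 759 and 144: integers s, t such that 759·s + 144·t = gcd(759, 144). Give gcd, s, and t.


Euclidean algorithm on (759, 144) — divide until remainder is 0:
  759 = 5 · 144 + 39
  144 = 3 · 39 + 27
  39 = 1 · 27 + 12
  27 = 2 · 12 + 3
  12 = 4 · 3 + 0
gcd(759, 144) = 3.
Track Bezout coefficients alongside the remainders: start with r₀ = 759 = a·1 + b·0 (s = 1, t = 0) and r₁ = 144 = a·0 + b·1 (s = 0, t = 1); each new remainder r_{k+1} = r_{k-1} − q_k·r_k inherits s_{k+1} = s_{k-1} − q_k·s_k, t_{k+1} = t_{k-1} − q_k·t_k, so r_k = a·s_k + b·t_k at every step:
  q = 5: r = 39, s = 1 − 5·0 = 1, t = 0 − 5·1 = -5  (check: 759·1 + 144·(-5) = 39)
  q = 3: r = 27, s = 0 − 3·1 = -3, t = 1 − 3·(-5) = 16  (check: 759·(-3) + 144·16 = 27)
  q = 1: r = 12, s = 1 − 1·(-3) = 4, t = -5 − 1·16 = -21  (check: 759·4 + 144·(-21) = 12)
  q = 2: r = 3, s = -3 − 2·4 = -11, t = 16 − 2·(-21) = 58  (check: 759·(-11) + 144·58 = 3)
The row with r = 3 (the gcd) gives the Bezout coefficients s = -11, t = 58.
Result: 759 · (-11) + 144 · (58) = 3.

gcd(759, 144) = 3; s = -11, t = 58 (check: 759·(-11) + 144·58 = 3).


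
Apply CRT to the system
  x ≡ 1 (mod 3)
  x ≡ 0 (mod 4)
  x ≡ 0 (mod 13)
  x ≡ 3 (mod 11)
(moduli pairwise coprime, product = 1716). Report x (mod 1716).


Product of moduli M = 3 · 4 · 13 · 11 = 1716.
Merge one congruence at a time:
  Start: x ≡ 1 (mod 3).
  Combine with x ≡ 0 (mod 4); new modulus lcm = 12.
    Write x = 1 + 3·t and substitute into x ≡ 0 (mod 4): 3·t ≡ 0 − 1 = -1 (mod 4).
    Reduce coefficients mod 4: 3·t ≡ 3 (mod 4).
    The inverse of 3 mod 4 is 3 (since 3·3 = 9 = 2·4 + 1), so t ≡ 3·3 = 9 ≡ 1 (mod 4).
    Then x = 1 + 3·1 = 4, valid modulo lcm(3, 4) = 12: x ≡ 4 (mod 12).
  Combine with x ≡ 0 (mod 13); new modulus lcm = 156.
    Write x = 4 + 12·t and substitute into x ≡ 0 (mod 13): 12·t ≡ 0 − 4 = -4 (mod 13).
    Reduce coefficients mod 13: 12·t ≡ 9 (mod 13).
    The inverse of 12 mod 13 is 12 (since 12·12 = 144 = 11·13 + 1), so t ≡ 12·9 = 108 ≡ 4 (mod 13).
    Then x = 4 + 12·4 = 52, valid modulo lcm(12, 13) = 156: x ≡ 52 (mod 156).
  Combine with x ≡ 3 (mod 11); new modulus lcm = 1716.
    Write x = 52 + 156·t and substitute into x ≡ 3 (mod 11): 156·t ≡ 3 − 52 = -49 (mod 11).
    Reduce coefficients mod 11: 2·t ≡ 6 (mod 11).
    The inverse of 2 mod 11 is 6 (since 2·6 = 12 = 1·11 + 1), so t ≡ 6·6 = 36 ≡ 3 (mod 11).
    Then x = 52 + 156·3 = 520, valid modulo lcm(156, 11) = 1716: x ≡ 520 (mod 1716).
Verify against each original: 520 mod 3 = 1, 520 mod 4 = 0, 520 mod 13 = 0, 520 mod 11 = 3.

x ≡ 520 (mod 1716).


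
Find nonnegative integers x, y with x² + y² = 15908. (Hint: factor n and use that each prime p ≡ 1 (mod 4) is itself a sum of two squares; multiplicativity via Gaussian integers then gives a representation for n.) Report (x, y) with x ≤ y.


Step 1: Factor n = 15908 = 2^2 · 41 · 97.
Step 2: Check the mod-4 condition on each prime factor: 2 = 2 (special); 41 ≡ 1 (mod 4), exponent 1; 97 ≡ 1 (mod 4), exponent 1.
All primes ≡ 3 (mod 4) appear to even exponent (or don't appear), so by the two-squares theorem n IS expressible as a sum of two squares.
Step 3: Build a representation. Group n = k² · m with k = 2 and m = 41 · 97 = 3977 (a product of primes ≡ 1 (mod 4)); a representation of m scales to one of n via (k·x)² + (k·y)² = k²(x² + y²). Each prime p ≡ 1 (mod 4) is itself a sum of two squares; find a² by testing p − a² for a perfect square:
  41: 41 − 1² = 40, 41 − 2² = 37, 41 − 3² = 32, 41 − 4² = 25 = 5² ⇒ 41 = 4² + 5².
  97: 97 − 1² = 96, 97 − 2² = 93, 97 − 3² = 88, 97 − 4² = 81 = 9² ⇒ 97 = 4² + 9².
  Combine using the Brahmagupta–Fibonacci identity (a² + b²)(c² + d²) = (ac − bd)² + (ad + bc)² = (ac + bd)² + (ad − bc)²:
  41 · 97 = 3977: from (4² + 5²)(4² + 9²), take (4·4 − 5·9, 4·9 + 5·4) = (16 − 45, 36 + 20) = (-29, 56); dropping signs (only squares matter) gives (29, 56); check 29² + 56² = 841 + 3136 = 3977 ✓.
  Scale by k = 2: (2·29, 2·56) = (58, 112).
Step 4: Order so x ≤ y and verify: 58² + 112² = 3364 + 12544 = 15908 = n. ✓

n = 15908 = 58² + 112² (one valid representation with x ≤ y).


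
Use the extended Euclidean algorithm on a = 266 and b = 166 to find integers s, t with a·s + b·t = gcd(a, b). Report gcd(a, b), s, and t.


Euclidean algorithm on (266, 166) — divide until remainder is 0:
  266 = 1 · 166 + 100
  166 = 1 · 100 + 66
  100 = 1 · 66 + 34
  66 = 1 · 34 + 32
  34 = 1 · 32 + 2
  32 = 16 · 2 + 0
gcd(266, 166) = 2.
Track Bezout coefficients alongside the remainders: start with r₀ = 266 = a·1 + b·0 (s = 1, t = 0) and r₁ = 166 = a·0 + b·1 (s = 0, t = 1); each new remainder r_{k+1} = r_{k-1} − q_k·r_k inherits s_{k+1} = s_{k-1} − q_k·s_k, t_{k+1} = t_{k-1} − q_k·t_k, so r_k = a·s_k + b·t_k at every step:
  q = 1: r = 100, s = 1 − 1·0 = 1, t = 0 − 1·1 = -1  (check: 266·1 + 166·(-1) = 100)
  q = 1: r = 66, s = 0 − 1·1 = -1, t = 1 − 1·(-1) = 2  (check: 266·(-1) + 166·2 = 66)
  q = 1: r = 34, s = 1 − 1·(-1) = 2, t = -1 − 1·2 = -3  (check: 266·2 + 166·(-3) = 34)
  q = 1: r = 32, s = -1 − 1·2 = -3, t = 2 − 1·(-3) = 5  (check: 266·(-3) + 166·5 = 32)
  q = 1: r = 2, s = 2 − 1·(-3) = 5, t = -3 − 1·5 = -8  (check: 266·5 + 166·(-8) = 2)
The row with r = 2 (the gcd) gives the Bezout coefficients s = 5, t = -8.
Result: 266 · (5) + 166 · (-8) = 2.

gcd(266, 166) = 2; s = 5, t = -8 (check: 266·5 + 166·(-8) = 2).


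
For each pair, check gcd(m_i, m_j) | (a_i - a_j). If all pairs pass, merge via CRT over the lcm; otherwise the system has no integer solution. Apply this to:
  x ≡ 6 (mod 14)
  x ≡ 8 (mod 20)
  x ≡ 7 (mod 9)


Moduli 14, 20, 9 are not pairwise coprime, so CRT works modulo lcm(m_i) when all pairwise compatibility conditions hold.
Pairwise compatibility: gcd(m_i, m_j) must divide a_i - a_j for every pair.
Merge one congruence at a time:
  Start: x ≡ 6 (mod 14).
  Combine with x ≡ 8 (mod 20): gcd(14, 20) = 2; 8 - 6 = 2, which IS divisible by 2, so compatible.
    Write x = 6 + 14·t and substitute into x ≡ 8 (mod 20): 14·t ≡ 8 − 6 = 2 (mod 20).
    Divide the congruence (and modulus) by g = 2: 7·t ≡ 1 (mod 10).
    The inverse of 7 mod 10 is 3 (since 7·3 = 21 = 2·10 + 1), so t ≡ 3·1 = 3 ≡ 3 (mod 10).
    Then x = 6 + 14·3 = 48, valid modulo lcm(14, 20) = 140: x ≡ 48 (mod 140).
  Combine with x ≡ 7 (mod 9): gcd(140, 9) = 1; 7 - 48 = -41, which IS divisible by 1, so compatible.
    Write x = 48 + 140·t and substitute into x ≡ 7 (mod 9): 140·t ≡ 7 − 48 = -41 (mod 9).
    Reduce coefficients mod 9: 5·t ≡ 4 (mod 9).
    The inverse of 5 mod 9 is 2 (since 5·2 = 10 = 1·9 + 1), so t ≡ 2·4 = 8 ≡ 8 (mod 9).
    Then x = 48 + 140·8 = 1168, valid modulo lcm(140, 9) = 1260: x ≡ 1168 (mod 1260).
Verify: 1168 mod 14 = 6, 1168 mod 20 = 8, 1168 mod 9 = 7.

x ≡ 1168 (mod 1260).


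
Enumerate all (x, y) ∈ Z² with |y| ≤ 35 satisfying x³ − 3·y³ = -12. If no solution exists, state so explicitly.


The equation is x³ - 3y³ = -12. For fixed y, x³ = 3·y³ − 12, so a solution requires the RHS to be a perfect cube.
Strategy: iterate y from -35 to 35, compute RHS = 3·y³ − 12, and check whether it is a (positive or negative) perfect cube.
Check small values of y:
  y = 0: RHS = -12 is not a perfect cube.
  y = 1: RHS = -9 is not a perfect cube.
  y = -1: RHS = -15 is not a perfect cube.
  y = 2: RHS = 12 is not a perfect cube.
  y = -2: RHS = -36 is not a perfect cube.
  y = 3: RHS = 69 is not a perfect cube.
  y = -3: RHS = -93 is not a perfect cube.
Continuing the search up to |y| = 35 finds no solutions either.
No (x, y) in the scanned range satisfies the equation.

No integer solutions with |y| ≤ 35.


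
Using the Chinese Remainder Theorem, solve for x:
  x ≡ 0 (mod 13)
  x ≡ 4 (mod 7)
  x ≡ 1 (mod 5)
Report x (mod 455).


Moduli 13, 7, 5 are pairwise coprime; by CRT there is a unique solution modulo M = 13 · 7 · 5 = 455.
Solve pairwise, accumulating the modulus:
  Start with x ≡ 0 (mod 13).
  Combine with x ≡ 4 (mod 7): since gcd(13, 7) = 1, we get a unique residue mod 91.
    Write x = 0 + 13·t and substitute into x ≡ 4 (mod 7): 13·t ≡ 4 − 0 = 4 (mod 7).
    Reduce coefficients mod 7: 6·t ≡ 4 (mod 7).
    The inverse of 6 mod 7 is 6 (since 6·6 = 36 = 5·7 + 1), so t ≡ 6·4 = 24 ≡ 3 (mod 7).
    Then x = 0 + 13·3 = 39, valid modulo lcm(13, 7) = 91: x ≡ 39 (mod 91).
  Combine with x ≡ 1 (mod 5): since gcd(91, 5) = 1, we get a unique residue mod 455.
    Write x = 39 + 91·t and substitute into x ≡ 1 (mod 5): 91·t ≡ 1 − 39 = -38 (mod 5).
    Reduce coefficients mod 5: 1·t ≡ 2 (mod 5).
    So t ≡ 2 (mod 5).
    Then x = 39 + 91·2 = 221, valid modulo lcm(91, 5) = 455: x ≡ 221 (mod 455).
Verify: 221 mod 13 = 0 ✓, 221 mod 7 = 4 ✓, 221 mod 5 = 1 ✓.

x ≡ 221 (mod 455).


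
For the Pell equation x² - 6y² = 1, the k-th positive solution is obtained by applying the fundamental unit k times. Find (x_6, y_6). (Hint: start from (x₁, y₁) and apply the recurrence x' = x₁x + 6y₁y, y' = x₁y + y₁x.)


Step 1: Find the fundamental solution (x₁, y₁) of x² - 6y² = 1.
  Expand √6 as a continued fraction. a₀ = ⌊√6⌋ = 2; iterate m_{k+1} = d_k·a_k − m_k, d_{k+1} = (6 − m_{k+1}²)/d_k, a_{k+1} = ⌊(a₀ + m_{k+1})/d_{k+1}⌋ (starting m₀ = 0, d₀ = 1), with convergents p_k = a_k·p_{k-1} + p_{k-2}, q_k = a_k·q_{k-1} + q_{k-2} (p₋₁ = 1, q₋₁ = 0):
  k = 0: a₀ = 2; p₀/q₀ = 2/1; p₀² − 6·q₀² = 4 − 6 = -2.
  k = 1: m = 2, d = 2, a = ⌊(2 + 2)/2⌋ = 2; p/q = (2·2 + 1)/(2·1 + 0) = 5/2; p² − 6·q² = 25 − 24 = 1.
  The first convergent with p² − 6·q² = 1 gives the fundamental solution (x₁, y₁) = (5, 2).
Step 2: Apply the recurrence (x_{n+1}, y_{n+1}) = (x₁x_n + 6y₁y_n, x₁y_n + y₁x_n) repeatedly.
  From (x_1, y_1) = (5, 2): x_2 = 5·5 + 6·2·2 = 49; y_2 = 5·2 + 2·5 = 20.
  From (x_2, y_2) = (49, 20): x_3 = 5·49 + 6·2·20 = 485; y_3 = 5·20 + 2·49 = 198.
  From (x_3, y_3) = (485, 198): x_4 = 5·485 + 6·2·198 = 4801; y_4 = 5·198 + 2·485 = 1960.
  From (x_4, y_4) = (4801, 1960): x_5 = 5·4801 + 6·2·1960 = 47525; y_5 = 5·1960 + 2·4801 = 19402.
  From (x_5, y_5) = (47525, 19402): x_6 = 5·47525 + 6·2·19402 = 470449; y_6 = 5·19402 + 2·47525 = 192060.
Step 3: Verify x_6² - 6·y_6² = 221322261601 - 221322261600 = 1 (should be 1). ✓

(x_1, y_1) = (5, 2); (x_6, y_6) = (470449, 192060).


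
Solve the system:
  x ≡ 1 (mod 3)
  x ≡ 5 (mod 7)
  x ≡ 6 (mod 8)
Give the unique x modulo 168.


Moduli 3, 7, 8 are pairwise coprime; by CRT there is a unique solution modulo M = 3 · 7 · 8 = 168.
Solve pairwise, accumulating the modulus:
  Start with x ≡ 1 (mod 3).
  Combine with x ≡ 5 (mod 7): since gcd(3, 7) = 1, we get a unique residue mod 21.
    Write x = 1 + 3·t and substitute into x ≡ 5 (mod 7): 3·t ≡ 5 − 1 = 4 (mod 7).
    The inverse of 3 mod 7 is 5 (since 3·5 = 15 = 2·7 + 1), so t ≡ 5·4 = 20 ≡ 6 (mod 7).
    Then x = 1 + 3·6 = 19, valid modulo lcm(3, 7) = 21: x ≡ 19 (mod 21).
  Combine with x ≡ 6 (mod 8): since gcd(21, 8) = 1, we get a unique residue mod 168.
    Write x = 19 + 21·t and substitute into x ≡ 6 (mod 8): 21·t ≡ 6 − 19 = -13 (mod 8).
    Reduce coefficients mod 8: 5·t ≡ 3 (mod 8).
    The inverse of 5 mod 8 is 5 (since 5·5 = 25 = 3·8 + 1), so t ≡ 5·3 = 15 ≡ 7 (mod 8).
    Then x = 19 + 21·7 = 166, valid modulo lcm(21, 8) = 168: x ≡ 166 (mod 168).
Verify: 166 mod 3 = 1 ✓, 166 mod 7 = 5 ✓, 166 mod 8 = 6 ✓.

x ≡ 166 (mod 168).


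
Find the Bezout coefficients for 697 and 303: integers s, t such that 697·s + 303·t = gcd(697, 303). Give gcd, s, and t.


Euclidean algorithm on (697, 303) — divide until remainder is 0:
  697 = 2 · 303 + 91
  303 = 3 · 91 + 30
  91 = 3 · 30 + 1
  30 = 30 · 1 + 0
gcd(697, 303) = 1.
Track Bezout coefficients alongside the remainders: start with r₀ = 697 = a·1 + b·0 (s = 1, t = 0) and r₁ = 303 = a·0 + b·1 (s = 0, t = 1); each new remainder r_{k+1} = r_{k-1} − q_k·r_k inherits s_{k+1} = s_{k-1} − q_k·s_k, t_{k+1} = t_{k-1} − q_k·t_k, so r_k = a·s_k + b·t_k at every step:
  q = 2: r = 91, s = 1 − 2·0 = 1, t = 0 − 2·1 = -2  (check: 697·1 + 303·(-2) = 91)
  q = 3: r = 30, s = 0 − 3·1 = -3, t = 1 − 3·(-2) = 7  (check: 697·(-3) + 303·7 = 30)
  q = 3: r = 1, s = 1 − 3·(-3) = 10, t = -2 − 3·7 = -23  (check: 697·10 + 303·(-23) = 1)
The row with r = 1 (the gcd) gives the Bezout coefficients s = 10, t = -23.
Result: 697 · (10) + 303 · (-23) = 1.

gcd(697, 303) = 1; s = 10, t = -23 (check: 697·10 + 303·(-23) = 1).


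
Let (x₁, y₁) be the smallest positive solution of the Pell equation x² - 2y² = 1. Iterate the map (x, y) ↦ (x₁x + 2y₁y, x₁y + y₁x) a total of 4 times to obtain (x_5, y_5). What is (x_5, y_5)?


Step 1: Find the fundamental solution (x₁, y₁) of x² - 2y² = 1.
  Expand √2 as a continued fraction. a₀ = ⌊√2⌋ = 1; iterate m_{k+1} = d_k·a_k − m_k, d_{k+1} = (2 − m_{k+1}²)/d_k, a_{k+1} = ⌊(a₀ + m_{k+1})/d_{k+1}⌋ (starting m₀ = 0, d₀ = 1), with convergents p_k = a_k·p_{k-1} + p_{k-2}, q_k = a_k·q_{k-1} + q_{k-2} (p₋₁ = 1, q₋₁ = 0):
  k = 0: a₀ = 1; p₀/q₀ = 1/1; p₀² − 2·q₀² = 1 − 2 = -1.
  k = 1: m = 1, d = 1, a = ⌊(1 + 1)/1⌋ = 2; p/q = (2·1 + 1)/(2·1 + 0) = 3/2; p² − 2·q² = 9 − 8 = 1.
  The first convergent with p² − 2·q² = 1 gives the fundamental solution (x₁, y₁) = (3, 2).
Step 2: Apply the recurrence (x_{n+1}, y_{n+1}) = (x₁x_n + 2y₁y_n, x₁y_n + y₁x_n) repeatedly.
  From (x_1, y_1) = (3, 2): x_2 = 3·3 + 2·2·2 = 17; y_2 = 3·2 + 2·3 = 12.
  From (x_2, y_2) = (17, 12): x_3 = 3·17 + 2·2·12 = 99; y_3 = 3·12 + 2·17 = 70.
  From (x_3, y_3) = (99, 70): x_4 = 3·99 + 2·2·70 = 577; y_4 = 3·70 + 2·99 = 408.
  From (x_4, y_4) = (577, 408): x_5 = 3·577 + 2·2·408 = 3363; y_5 = 3·408 + 2·577 = 2378.
Step 3: Verify x_5² - 2·y_5² = 11309769 - 11309768 = 1 (should be 1). ✓

(x_1, y_1) = (3, 2); (x_5, y_5) = (3363, 2378).


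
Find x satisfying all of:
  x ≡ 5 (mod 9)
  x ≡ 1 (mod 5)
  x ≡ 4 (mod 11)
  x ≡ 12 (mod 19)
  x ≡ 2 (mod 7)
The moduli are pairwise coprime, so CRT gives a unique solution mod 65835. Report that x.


Product of moduli M = 9 · 5 · 11 · 19 · 7 = 65835.
Merge one congruence at a time:
  Start: x ≡ 5 (mod 9).
  Combine with x ≡ 1 (mod 5); new modulus lcm = 45.
    Write x = 5 + 9·t and substitute into x ≡ 1 (mod 5): 9·t ≡ 1 − 5 = -4 (mod 5).
    Reduce coefficients mod 5: 4·t ≡ 1 (mod 5).
    The inverse of 4 mod 5 is 4 (since 4·4 = 16 = 3·5 + 1), so t ≡ 4·1 = 4 ≡ 4 (mod 5).
    Then x = 5 + 9·4 = 41, valid modulo lcm(9, 5) = 45: x ≡ 41 (mod 45).
  Combine with x ≡ 4 (mod 11); new modulus lcm = 495.
    Write x = 41 + 45·t and substitute into x ≡ 4 (mod 11): 45·t ≡ 4 − 41 = -37 (mod 11).
    Reduce coefficients mod 11: 1·t ≡ 7 (mod 11).
    So t ≡ 7 (mod 11).
    Then x = 41 + 45·7 = 356, valid modulo lcm(45, 11) = 495: x ≡ 356 (mod 495).
  Combine with x ≡ 12 (mod 19); new modulus lcm = 9405.
    Write x = 356 + 495·t and substitute into x ≡ 12 (mod 19): 495·t ≡ 12 − 356 = -344 (mod 19).
    Reduce coefficients mod 19: 1·t ≡ 17 (mod 19).
    So t ≡ 17 (mod 19).
    Then x = 356 + 495·17 = 8771, valid modulo lcm(495, 19) = 9405: x ≡ 8771 (mod 9405).
  Combine with x ≡ 2 (mod 7); new modulus lcm = 65835.
    Write x = 8771 + 9405·t and substitute into x ≡ 2 (mod 7): 9405·t ≡ 2 − 8771 = -8769 (mod 7).
    Reduce coefficients mod 7: 4·t ≡ 2 (mod 7).
    The inverse of 4 mod 7 is 2 (since 4·2 = 8 = 1·7 + 1), so t ≡ 2·2 = 4 ≡ 4 (mod 7).
    Then x = 8771 + 9405·4 = 46391, valid modulo lcm(9405, 7) = 65835: x ≡ 46391 (mod 65835).
Verify against each original: 46391 mod 9 = 5, 46391 mod 5 = 1, 46391 mod 11 = 4, 46391 mod 19 = 12, 46391 mod 7 = 2.

x ≡ 46391 (mod 65835).
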